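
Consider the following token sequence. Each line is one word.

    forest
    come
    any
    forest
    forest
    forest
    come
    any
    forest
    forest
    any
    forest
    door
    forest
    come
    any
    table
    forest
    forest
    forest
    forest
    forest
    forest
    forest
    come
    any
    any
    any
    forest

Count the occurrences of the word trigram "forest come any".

Scanning the 27 overlapping trigram windows for "forest come any":
  position 1–3: forest come any
  position 6–8: forest come any
  position 14–16: forest come any
  position 24–26: forest come any

4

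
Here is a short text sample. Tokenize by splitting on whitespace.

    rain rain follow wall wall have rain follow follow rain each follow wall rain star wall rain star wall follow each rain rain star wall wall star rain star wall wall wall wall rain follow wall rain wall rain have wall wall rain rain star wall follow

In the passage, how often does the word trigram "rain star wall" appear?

Scanning the 45 overlapping trigram windows for "rain star wall":
  position 14–16: rain star wall
  position 17–19: rain star wall
  position 23–25: rain star wall
  position 28–30: rain star wall
  position 44–46: rain star wall

5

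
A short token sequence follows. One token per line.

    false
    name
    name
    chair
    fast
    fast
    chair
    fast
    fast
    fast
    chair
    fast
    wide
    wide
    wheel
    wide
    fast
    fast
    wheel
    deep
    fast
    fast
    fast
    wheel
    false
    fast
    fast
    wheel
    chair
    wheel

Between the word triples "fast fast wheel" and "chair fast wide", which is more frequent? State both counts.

"fast fast wheel" (3 vs 1)

"fast fast wheel": 3 occurrences
"chair fast wide": 1 occurrence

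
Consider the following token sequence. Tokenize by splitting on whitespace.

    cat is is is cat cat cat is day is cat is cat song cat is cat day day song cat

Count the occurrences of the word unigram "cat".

9

Scanning the 21 tokens for "cat":
  position 1: cat
  position 5: cat
  position 6: cat
  position 7: cat
  position 11: cat
  position 13: cat
  position 15: cat
  position 17: cat
  position 21: cat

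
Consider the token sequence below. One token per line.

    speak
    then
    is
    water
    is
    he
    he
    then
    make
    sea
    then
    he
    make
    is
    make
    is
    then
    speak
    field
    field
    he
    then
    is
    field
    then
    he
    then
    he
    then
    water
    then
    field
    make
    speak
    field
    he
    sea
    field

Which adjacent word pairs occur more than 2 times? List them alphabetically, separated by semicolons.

he then; then he

Bigram counts meeting the condition (more than 2 times):
  he then: 4
  then he: 3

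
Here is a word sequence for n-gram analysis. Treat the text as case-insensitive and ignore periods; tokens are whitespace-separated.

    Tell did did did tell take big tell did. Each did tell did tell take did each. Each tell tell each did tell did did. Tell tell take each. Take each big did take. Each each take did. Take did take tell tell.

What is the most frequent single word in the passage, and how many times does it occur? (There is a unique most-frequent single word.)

"did", 13 times

Unigram frequencies (highest first):
  did: 13
  tell: 12
  take: 8
  each: 8
  big: 2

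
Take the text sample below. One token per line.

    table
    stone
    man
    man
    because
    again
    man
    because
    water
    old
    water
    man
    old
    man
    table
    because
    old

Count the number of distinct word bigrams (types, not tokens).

17 tokens → 16 bigram windows in total.
Repeated bigrams (each contributes count−1 duplicates):
  man because: 2
1 duplicate windows → 16 − 1 = 15 distinct.

15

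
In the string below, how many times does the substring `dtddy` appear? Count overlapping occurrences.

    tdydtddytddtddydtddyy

3

Sliding a length-5 window over the 21 characters (17 positions):
  position 4–8: dtddy
  position 11–15: dtddy
  position 16–20: dtddy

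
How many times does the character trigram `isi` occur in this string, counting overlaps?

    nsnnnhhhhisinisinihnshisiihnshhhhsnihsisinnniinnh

4

Sliding a length-3 window over the 49 characters (47 positions):
  position 10–12: isi
  position 14–16: isi
  position 23–25: isi
  position 39–41: isi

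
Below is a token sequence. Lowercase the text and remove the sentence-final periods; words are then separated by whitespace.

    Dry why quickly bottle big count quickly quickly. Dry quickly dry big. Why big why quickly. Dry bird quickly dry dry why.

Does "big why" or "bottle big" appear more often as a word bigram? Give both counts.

"big why" (2 vs 1)

"big why": 2 occurrences
"bottle big": 1 occurrence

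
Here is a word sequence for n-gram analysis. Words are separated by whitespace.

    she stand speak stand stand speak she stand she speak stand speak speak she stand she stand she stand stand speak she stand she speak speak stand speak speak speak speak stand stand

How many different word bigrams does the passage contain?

33 tokens → 32 bigram windows in total.
Repeated bigrams (each contributes count−1 duplicates):
  she stand: 6
  speak speak: 5
  stand speak: 5
  speak stand: 4
  stand she: 4
  speak she: 3
  stand stand: 3
  she speak: 2
24 duplicate windows → 32 − 24 = 8 distinct.

8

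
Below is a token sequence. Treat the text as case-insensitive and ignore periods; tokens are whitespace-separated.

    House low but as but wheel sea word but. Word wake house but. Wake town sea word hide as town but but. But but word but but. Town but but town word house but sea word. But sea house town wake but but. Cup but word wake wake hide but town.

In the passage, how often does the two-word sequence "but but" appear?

6

Scanning the 50 overlapping bigram windows for "but but":
  position 21–22: but but
  position 22–23: but but
  position 23–24: but but
  position 26–27: but but
  position 29–30: but but
  position 42–43: but but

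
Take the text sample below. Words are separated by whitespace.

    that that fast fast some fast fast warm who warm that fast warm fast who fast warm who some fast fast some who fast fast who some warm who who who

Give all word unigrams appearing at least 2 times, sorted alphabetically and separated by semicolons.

fast; some; that; warm; who

Unigram counts meeting the condition (at least 2 times):
  fast: 11
  some: 4
  that: 3
  warm: 5
  who: 8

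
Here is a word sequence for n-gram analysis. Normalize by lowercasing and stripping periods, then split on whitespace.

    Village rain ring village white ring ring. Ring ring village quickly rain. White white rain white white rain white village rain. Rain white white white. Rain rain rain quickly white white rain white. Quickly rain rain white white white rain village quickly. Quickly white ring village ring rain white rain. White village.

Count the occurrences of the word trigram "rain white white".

Scanning the 50 overlapping trigram windows for "rain white white":
  position 12–14: rain white white
  position 15–17: rain white white
  position 22–24: rain white white
  position 36–38: rain white white

4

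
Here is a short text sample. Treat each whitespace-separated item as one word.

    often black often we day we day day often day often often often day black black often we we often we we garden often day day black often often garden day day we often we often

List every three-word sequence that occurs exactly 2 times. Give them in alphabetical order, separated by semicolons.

Trigram counts meeting the condition (exactly 2 times):
  black often we: 2
  often we we: 2
  we often we: 2

black often we; often we we; we often we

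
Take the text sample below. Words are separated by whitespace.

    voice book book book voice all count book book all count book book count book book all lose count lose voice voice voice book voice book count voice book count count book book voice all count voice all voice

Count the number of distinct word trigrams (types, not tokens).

28

39 tokens → 37 trigram windows in total.
Repeated trigrams (each contributes count−1 duplicates):
  count book book: 4
  all count book: 2
  book book all: 2
  book book voice: 2
  book voice all: 2
  voice all count: 2
  voice book count: 2
9 duplicate windows → 37 − 9 = 28 distinct.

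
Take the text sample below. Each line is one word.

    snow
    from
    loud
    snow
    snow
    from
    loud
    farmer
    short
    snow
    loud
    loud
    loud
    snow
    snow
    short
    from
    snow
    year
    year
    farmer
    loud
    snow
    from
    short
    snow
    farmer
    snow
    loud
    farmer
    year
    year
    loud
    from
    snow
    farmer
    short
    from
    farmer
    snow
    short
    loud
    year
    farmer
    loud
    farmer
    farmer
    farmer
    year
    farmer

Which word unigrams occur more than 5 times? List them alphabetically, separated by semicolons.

farmer; from; loud; snow; year

Unigram counts meeting the condition (more than 5 times):
  farmer: 11
  from: 6
  loud: 10
  snow: 12
  year: 6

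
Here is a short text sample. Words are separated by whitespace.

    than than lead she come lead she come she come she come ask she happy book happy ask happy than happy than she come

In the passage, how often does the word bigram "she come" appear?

5

Scanning the 23 overlapping bigram windows for "she come":
  position 4–5: she come
  position 7–8: she come
  position 9–10: she come
  position 11–12: she come
  position 23–24: she come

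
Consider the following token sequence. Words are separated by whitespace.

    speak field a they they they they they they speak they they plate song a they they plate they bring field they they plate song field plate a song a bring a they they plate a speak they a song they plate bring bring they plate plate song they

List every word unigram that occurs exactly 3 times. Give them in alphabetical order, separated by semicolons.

Unigram counts meeting the condition (exactly 3 times):
  field: 3
  speak: 3

field; speak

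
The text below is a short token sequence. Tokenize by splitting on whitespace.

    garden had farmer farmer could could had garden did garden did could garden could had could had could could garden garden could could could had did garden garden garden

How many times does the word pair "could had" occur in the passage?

Scanning the 28 overlapping bigram windows for "could had":
  position 6–7: could had
  position 14–15: could had
  position 16–17: could had
  position 24–25: could had

4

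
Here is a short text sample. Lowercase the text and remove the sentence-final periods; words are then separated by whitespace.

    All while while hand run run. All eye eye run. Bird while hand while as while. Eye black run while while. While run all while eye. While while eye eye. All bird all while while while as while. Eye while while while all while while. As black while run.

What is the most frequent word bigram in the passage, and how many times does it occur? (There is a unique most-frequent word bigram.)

Bigram frequencies (highest first):
  while while: 9
  all while: 4
  while eye: 4
  while as: 3
  while hand: 2
  run all: 2
  … (20 more, each ≤ 2)

"while while", 9 times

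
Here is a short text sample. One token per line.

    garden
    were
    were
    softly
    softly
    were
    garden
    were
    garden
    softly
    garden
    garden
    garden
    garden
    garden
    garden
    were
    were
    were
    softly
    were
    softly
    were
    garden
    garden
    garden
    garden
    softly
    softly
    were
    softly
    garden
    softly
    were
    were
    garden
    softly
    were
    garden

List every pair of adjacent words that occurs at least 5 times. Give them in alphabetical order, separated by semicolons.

Bigram counts meeting the condition (at least 5 times):
  garden garden: 8
  softly were: 6
  were garden: 5

garden garden; softly were; were garden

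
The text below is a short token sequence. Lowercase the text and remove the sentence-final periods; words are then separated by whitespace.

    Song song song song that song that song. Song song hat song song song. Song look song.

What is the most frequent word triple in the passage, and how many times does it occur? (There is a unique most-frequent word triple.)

Trigram frequencies (highest first):
  song song song: 5
  song that song: 2
  song song that: 1
  that song that: 1
  that song song: 1
  song song hat: 1
  … (4 more, each ≤ 1)

"song song song", 5 times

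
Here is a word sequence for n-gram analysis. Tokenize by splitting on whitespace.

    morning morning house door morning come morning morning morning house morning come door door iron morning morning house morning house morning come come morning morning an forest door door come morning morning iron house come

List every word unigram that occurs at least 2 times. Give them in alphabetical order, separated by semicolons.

come; door; house; iron; morning

Unigram counts meeting the condition (at least 2 times):
  come: 6
  door: 5
  house: 5
  iron: 2
  morning: 15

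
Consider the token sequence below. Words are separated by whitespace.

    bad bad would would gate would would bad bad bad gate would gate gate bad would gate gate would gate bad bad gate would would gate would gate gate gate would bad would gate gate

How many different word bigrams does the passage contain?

35 tokens → 34 bigram windows in total.
Repeated bigrams (each contributes count−1 duplicates):
  would gate: 7
  gate would: 6
  gate gate: 5
  bad bad: 4
  bad would: 3
  would would: 3
  bad gate: 2
  gate bad: 2
  … (1 more repeated)
25 duplicate windows → 34 − 25 = 9 distinct.

9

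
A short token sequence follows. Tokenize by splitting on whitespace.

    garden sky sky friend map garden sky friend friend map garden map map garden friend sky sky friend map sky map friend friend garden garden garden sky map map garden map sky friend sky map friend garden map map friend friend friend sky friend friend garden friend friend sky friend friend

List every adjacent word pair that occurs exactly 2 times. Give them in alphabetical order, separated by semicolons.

garden friend; garden garden; map sky; sky sky

Bigram counts meeting the condition (exactly 2 times):
  garden friend: 2
  garden garden: 2
  map sky: 2
  sky sky: 2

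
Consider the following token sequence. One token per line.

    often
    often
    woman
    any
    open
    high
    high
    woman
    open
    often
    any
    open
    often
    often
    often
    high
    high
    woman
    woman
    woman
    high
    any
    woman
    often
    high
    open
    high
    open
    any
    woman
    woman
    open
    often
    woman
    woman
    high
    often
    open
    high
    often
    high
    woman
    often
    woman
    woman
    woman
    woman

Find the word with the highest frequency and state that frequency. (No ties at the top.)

Unigram frequencies (highest first):
  woman: 15
  often: 11
  high: 10
  open: 7
  any: 4

"woman", 15 times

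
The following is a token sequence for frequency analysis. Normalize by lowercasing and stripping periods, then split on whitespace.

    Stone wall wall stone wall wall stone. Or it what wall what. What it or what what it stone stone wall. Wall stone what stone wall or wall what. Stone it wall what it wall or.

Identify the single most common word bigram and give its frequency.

"stone wall", 4 times

Bigram frequencies (highest first):
  stone wall: 4
  wall wall: 3
  wall stone: 3
  wall what: 3
  what it: 3
  what what: 2
  … (14 more, each ≤ 2)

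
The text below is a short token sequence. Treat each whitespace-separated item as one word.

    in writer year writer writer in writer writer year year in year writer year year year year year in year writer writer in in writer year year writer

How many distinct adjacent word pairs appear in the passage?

28 tokens → 27 bigram windows in total.
Repeated bigrams (each contributes count−1 duplicates):
  year year: 6
  writer year: 4
  year writer: 4
  in writer: 3
  writer writer: 3
  in year: 2
  writer in: 2
  year in: 2
18 duplicate windows → 27 − 18 = 9 distinct.

9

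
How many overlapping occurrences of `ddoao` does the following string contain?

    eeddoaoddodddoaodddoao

Sliding a length-5 window over the 22 characters (18 positions):
  position 3–7: ddoao
  position 12–16: ddoao
  position 18–22: ddoao

3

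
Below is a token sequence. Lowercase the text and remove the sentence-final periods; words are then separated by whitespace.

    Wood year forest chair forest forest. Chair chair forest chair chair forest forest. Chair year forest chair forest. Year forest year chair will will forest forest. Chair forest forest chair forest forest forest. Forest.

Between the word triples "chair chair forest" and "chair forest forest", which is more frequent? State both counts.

"chair chair forest": 2 occurrences
"chair forest forest": 4 occurrences

"chair forest forest" (4 vs 2)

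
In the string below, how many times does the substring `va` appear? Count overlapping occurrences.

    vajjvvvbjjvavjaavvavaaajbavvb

4

Sliding a length-2 window over the 29 characters (28 positions):
  position 1–2: va
  position 11–12: va
  position 18–19: va
  position 20–21: va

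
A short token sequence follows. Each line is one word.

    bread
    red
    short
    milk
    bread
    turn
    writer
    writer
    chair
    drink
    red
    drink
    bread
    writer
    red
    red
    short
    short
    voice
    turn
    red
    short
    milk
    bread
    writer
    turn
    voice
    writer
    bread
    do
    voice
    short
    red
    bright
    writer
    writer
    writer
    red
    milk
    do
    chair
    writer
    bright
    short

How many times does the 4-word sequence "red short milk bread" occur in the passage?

2

Scanning the 41 overlapping 4-gram windows for "red short milk bread":
  position 2–5: red short milk bread
  position 21–24: red short milk bread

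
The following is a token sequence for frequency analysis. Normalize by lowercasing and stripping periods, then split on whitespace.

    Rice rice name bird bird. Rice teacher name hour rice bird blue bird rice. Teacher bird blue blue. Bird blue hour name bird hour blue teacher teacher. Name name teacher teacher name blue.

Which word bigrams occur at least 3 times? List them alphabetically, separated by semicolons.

Bigram counts meeting the condition (at least 3 times):
  bird blue: 3
  teacher name: 3

bird blue; teacher name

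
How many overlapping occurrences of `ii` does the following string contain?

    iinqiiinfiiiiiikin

Sliding a length-2 window over the 18 characters (17 positions):
  position 1–2: ii
  position 5–6: ii
  position 6–7: ii
  position 10–11: ii
  position 11–12: ii
  position 12–13: ii
  position 13–14: ii
  position 14–15: ii

8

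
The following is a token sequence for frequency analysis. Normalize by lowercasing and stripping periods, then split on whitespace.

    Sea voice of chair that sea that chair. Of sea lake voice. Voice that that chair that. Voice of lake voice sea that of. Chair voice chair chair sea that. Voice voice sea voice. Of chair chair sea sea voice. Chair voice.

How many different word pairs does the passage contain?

23

42 tokens → 41 bigram windows in total.
Repeated bigrams (each contributes count−1 duplicates):
  of chair: 3
  sea that: 3
  sea voice: 3
  voice of: 3
  chair chair: 2
  chair sea: 2
  chair that: 2
  chair voice: 2
  … (6 more repeated)
18 duplicate windows → 41 − 18 = 23 distinct.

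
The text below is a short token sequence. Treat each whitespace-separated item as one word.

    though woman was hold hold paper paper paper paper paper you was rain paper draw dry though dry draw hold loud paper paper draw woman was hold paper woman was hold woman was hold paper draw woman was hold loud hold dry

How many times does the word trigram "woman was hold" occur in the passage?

Scanning the 40 overlapping trigram windows for "woman was hold":
  position 2–4: woman was hold
  position 25–27: woman was hold
  position 29–31: woman was hold
  position 32–34: woman was hold
  position 37–39: woman was hold

5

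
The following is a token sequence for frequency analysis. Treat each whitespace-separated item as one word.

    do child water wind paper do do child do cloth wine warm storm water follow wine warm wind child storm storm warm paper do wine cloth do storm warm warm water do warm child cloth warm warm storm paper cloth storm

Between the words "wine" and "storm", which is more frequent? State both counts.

"storm" (6 vs 3)

"wine": 3 occurrences
"storm": 6 occurrences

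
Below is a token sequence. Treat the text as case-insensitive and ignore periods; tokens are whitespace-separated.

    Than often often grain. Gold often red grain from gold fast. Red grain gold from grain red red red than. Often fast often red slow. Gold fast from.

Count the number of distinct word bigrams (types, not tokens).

28 tokens → 27 bigram windows in total.
Repeated bigrams (each contributes count−1 duplicates):
  gold fast: 2
  grain gold: 2
  often red: 2
  red grain: 2
  red red: 2
  than often: 2
6 duplicate windows → 27 − 6 = 21 distinct.

21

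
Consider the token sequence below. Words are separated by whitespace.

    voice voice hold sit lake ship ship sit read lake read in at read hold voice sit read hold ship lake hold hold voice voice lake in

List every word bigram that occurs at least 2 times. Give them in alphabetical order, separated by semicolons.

hold voice; read hold; sit read; voice voice

Bigram counts meeting the condition (at least 2 times):
  hold voice: 2
  read hold: 2
  sit read: 2
  voice voice: 2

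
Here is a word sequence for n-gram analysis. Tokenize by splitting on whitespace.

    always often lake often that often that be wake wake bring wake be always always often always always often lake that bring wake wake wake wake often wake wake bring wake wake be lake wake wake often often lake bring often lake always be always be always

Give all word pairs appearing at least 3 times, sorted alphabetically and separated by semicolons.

Bigram counts meeting the condition (at least 3 times):
  always often: 3
  be always: 3
  bring wake: 3
  often lake: 4
  wake wake: 7

always often; be always; bring wake; often lake; wake wake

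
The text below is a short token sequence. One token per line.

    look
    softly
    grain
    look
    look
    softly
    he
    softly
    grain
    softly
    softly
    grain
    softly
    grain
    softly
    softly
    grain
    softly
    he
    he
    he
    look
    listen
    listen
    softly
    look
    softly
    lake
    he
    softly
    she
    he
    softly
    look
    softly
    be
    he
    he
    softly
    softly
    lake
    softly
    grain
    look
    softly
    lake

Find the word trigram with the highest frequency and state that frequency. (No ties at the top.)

"softly grain softly", 4 times

Trigram frequencies (highest first):
  softly grain softly: 4
  softly grain look: 2
  grain softly softly: 2
  softly softly grain: 2
  softly look softly: 2
  look softly lake: 2
  … (30 more, each ≤ 1)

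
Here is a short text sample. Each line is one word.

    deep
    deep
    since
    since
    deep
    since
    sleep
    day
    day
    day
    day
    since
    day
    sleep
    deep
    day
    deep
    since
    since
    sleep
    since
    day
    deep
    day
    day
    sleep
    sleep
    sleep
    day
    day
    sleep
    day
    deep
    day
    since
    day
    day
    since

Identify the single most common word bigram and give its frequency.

Bigram frequencies (highest first):
  day day: 6
  deep since: 3
  sleep day: 3
  day since: 3
  since day: 3
  day sleep: 3
  … (9 more, each ≤ 3)

"day day", 6 times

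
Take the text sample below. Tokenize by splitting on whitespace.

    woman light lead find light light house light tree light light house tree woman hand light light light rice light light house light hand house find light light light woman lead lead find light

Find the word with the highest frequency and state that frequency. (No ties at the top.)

Unigram frequencies (highest first):
  light: 16
  house: 4
  woman: 3
  lead: 3
  find: 3
  tree: 2
  … (2 more, each ≤ 2)

"light", 16 times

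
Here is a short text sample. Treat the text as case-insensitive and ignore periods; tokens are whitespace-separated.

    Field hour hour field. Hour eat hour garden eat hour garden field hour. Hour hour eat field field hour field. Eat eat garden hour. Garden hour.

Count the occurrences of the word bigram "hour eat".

2

Scanning the 25 overlapping bigram windows for "hour eat":
  position 5–6: hour eat
  position 15–16: hour eat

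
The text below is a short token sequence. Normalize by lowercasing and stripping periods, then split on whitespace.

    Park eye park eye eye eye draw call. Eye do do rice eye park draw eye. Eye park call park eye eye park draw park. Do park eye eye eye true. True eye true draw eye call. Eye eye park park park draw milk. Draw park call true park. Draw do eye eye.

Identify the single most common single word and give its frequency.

"eye", 19 times

Unigram frequencies (highest first):
  eye: 19
  park: 13
  draw: 7
  call: 4
  do: 4
  true: 4
  … (2 more, each ≤ 1)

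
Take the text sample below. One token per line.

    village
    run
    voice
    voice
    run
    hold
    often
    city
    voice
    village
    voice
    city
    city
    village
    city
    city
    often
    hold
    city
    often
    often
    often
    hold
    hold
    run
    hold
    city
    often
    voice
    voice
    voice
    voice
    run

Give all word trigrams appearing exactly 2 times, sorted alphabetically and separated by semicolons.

hold city often; voice voice run; voice voice voice

Trigram counts meeting the condition (exactly 2 times):
  hold city often: 2
  voice voice run: 2
  voice voice voice: 2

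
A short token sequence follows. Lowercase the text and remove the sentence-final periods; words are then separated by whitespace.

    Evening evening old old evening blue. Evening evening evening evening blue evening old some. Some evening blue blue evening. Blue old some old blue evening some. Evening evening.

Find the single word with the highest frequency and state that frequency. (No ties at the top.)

"evening", 13 times

Unigram frequencies (highest first):
  evening: 13
  blue: 6
  old: 5
  some: 4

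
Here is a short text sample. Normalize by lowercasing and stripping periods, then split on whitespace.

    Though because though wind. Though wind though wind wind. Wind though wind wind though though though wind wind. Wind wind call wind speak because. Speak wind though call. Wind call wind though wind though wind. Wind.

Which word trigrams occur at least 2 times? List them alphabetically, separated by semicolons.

though wind though; though wind wind; wind call wind; wind though wind; wind wind though; wind wind wind

Trigram counts meeting the condition (at least 2 times):
  though wind though: 3
  though wind wind: 4
  wind call wind: 2
  wind though wind: 5
  wind wind though: 2
  wind wind wind: 3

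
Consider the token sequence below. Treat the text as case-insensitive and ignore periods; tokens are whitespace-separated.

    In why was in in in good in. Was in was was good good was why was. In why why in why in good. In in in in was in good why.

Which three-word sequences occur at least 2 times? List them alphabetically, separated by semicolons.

in good in; in in in; in was in; why was in

Trigram counts meeting the condition (at least 2 times):
  in good in: 2
  in in in: 3
  in was in: 2
  why was in: 2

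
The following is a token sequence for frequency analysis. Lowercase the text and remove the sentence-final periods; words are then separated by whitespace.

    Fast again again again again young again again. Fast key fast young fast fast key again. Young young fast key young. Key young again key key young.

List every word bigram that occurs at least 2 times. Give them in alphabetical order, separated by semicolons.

Bigram counts meeting the condition (at least 2 times):
  again again: 4
  again young: 2
  fast key: 3
  key young: 3
  young again: 2
  young fast: 2

again again; again young; fast key; key young; young again; young fast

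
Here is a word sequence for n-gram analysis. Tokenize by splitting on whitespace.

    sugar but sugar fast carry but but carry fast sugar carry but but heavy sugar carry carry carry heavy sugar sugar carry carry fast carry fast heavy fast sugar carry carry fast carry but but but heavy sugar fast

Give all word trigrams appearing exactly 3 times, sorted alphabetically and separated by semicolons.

Trigram counts meeting the condition (exactly 3 times):
  carry but but: 3
  sugar carry carry: 3

carry but but; sugar carry carry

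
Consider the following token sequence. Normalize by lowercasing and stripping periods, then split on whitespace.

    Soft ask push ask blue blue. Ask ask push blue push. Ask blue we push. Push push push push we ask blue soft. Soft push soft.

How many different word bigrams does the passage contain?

18

26 tokens → 25 bigram windows in total.
Repeated bigrams (each contributes count−1 duplicates):
  push push: 4
  ask blue: 3
  ask push: 2
  push ask: 2
7 duplicate windows → 25 − 7 = 18 distinct.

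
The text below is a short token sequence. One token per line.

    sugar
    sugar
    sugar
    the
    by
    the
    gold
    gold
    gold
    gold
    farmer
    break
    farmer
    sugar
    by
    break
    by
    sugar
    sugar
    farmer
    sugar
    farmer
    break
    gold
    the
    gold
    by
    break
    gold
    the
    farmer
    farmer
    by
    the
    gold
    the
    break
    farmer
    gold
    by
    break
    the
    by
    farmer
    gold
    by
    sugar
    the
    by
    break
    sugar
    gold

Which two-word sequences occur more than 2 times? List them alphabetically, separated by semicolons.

Bigram counts meeting the condition (more than 2 times):
  by break: 4
  gold by: 3
  gold gold: 3
  gold the: 3
  sugar sugar: 3
  the by: 3
  the gold: 3

by break; gold by; gold gold; gold the; sugar sugar; the by; the gold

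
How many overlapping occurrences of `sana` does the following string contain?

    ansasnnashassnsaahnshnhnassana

Sliding a length-4 window over the 30 characters (27 positions):
  position 27–30: sana

1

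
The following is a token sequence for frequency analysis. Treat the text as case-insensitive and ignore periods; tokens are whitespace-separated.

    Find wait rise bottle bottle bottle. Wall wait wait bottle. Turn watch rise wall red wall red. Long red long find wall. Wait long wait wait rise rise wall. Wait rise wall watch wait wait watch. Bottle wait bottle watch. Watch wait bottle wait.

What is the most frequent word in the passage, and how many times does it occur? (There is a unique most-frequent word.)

"wait", 12 times

Unigram frequencies (highest first):
  wait: 12
  bottle: 7
  wall: 6
  rise: 5
  watch: 5
  red: 3
  … (3 more, each ≤ 3)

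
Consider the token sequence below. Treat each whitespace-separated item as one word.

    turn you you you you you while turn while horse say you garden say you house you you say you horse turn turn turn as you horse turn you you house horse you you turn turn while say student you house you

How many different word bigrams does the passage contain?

42 tokens → 41 bigram windows in total.
Repeated bigrams (each contributes count−1 duplicates):
  you you: 7
  say you: 3
  turn turn: 3
  you house: 3
  horse turn: 2
  house you: 2
  turn while: 2
  turn you: 2
  … (1 more repeated)
17 duplicate windows → 41 − 17 = 24 distinct.

24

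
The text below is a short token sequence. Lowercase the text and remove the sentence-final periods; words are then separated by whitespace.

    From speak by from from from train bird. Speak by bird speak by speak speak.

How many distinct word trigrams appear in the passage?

12

15 tokens → 13 trigram windows in total.
Repeated trigrams (each contributes count−1 duplicates):
  bird speak by: 2
1 duplicate windows → 13 − 1 = 12 distinct.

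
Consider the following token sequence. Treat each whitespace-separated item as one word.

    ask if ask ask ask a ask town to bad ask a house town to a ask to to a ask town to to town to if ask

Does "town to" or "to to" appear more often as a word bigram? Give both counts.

"town to" (4 vs 2)

"town to": 4 occurrences
"to to": 2 occurrences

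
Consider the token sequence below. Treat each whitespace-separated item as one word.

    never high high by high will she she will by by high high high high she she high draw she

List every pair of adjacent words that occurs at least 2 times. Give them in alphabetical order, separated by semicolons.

by high; high high; she she

Bigram counts meeting the condition (at least 2 times):
  by high: 2
  high high: 4
  she she: 2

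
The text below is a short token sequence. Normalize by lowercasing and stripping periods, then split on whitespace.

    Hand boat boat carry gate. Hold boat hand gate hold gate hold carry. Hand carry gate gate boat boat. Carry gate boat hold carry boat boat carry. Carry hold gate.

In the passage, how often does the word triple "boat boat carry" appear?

Scanning the 28 overlapping trigram windows for "boat boat carry":
  position 2–4: boat boat carry
  position 18–20: boat boat carry
  position 25–27: boat boat carry

3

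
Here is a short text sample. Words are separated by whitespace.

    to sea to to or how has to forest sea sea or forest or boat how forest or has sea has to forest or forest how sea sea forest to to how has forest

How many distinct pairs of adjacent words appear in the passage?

25

34 tokens → 33 bigram windows in total.
Repeated bigrams (each contributes count−1 duplicates):
  forest or: 3
  has to: 2
  how has: 2
  or forest: 2
  sea sea: 2
  to forest: 2
  to to: 2
8 duplicate windows → 33 − 8 = 25 distinct.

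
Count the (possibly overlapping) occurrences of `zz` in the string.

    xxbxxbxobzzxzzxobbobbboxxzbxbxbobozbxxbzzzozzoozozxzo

Sliding a length-2 window over the 53 characters (52 positions):
  position 10–11: zz
  position 13–14: zz
  position 40–41: zz
  position 41–42: zz
  position 44–45: zz

5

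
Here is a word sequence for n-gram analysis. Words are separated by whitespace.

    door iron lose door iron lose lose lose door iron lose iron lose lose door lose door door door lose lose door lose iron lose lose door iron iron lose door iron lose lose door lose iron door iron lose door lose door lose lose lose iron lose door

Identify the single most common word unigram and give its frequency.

"lose", 23 times

Unigram frequencies (highest first):
  lose: 23
  door: 15
  iron: 11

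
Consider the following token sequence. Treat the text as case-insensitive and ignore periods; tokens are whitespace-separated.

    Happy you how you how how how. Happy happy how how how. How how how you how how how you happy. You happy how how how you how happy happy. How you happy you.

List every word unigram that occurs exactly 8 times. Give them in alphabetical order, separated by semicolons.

Unigram counts meeting the condition (exactly 8 times):
  happy: 8
  you: 8

happy; you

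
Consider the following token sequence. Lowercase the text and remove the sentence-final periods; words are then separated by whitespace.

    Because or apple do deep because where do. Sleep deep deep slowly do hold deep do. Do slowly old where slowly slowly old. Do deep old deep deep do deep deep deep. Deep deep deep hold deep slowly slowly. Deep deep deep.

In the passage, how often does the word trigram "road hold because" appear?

Scanning the 40 overlapping trigram windows for "road hold because":
  (none found)

0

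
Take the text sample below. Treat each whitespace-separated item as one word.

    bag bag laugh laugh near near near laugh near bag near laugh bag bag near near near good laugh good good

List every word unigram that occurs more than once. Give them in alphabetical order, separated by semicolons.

bag; good; laugh; near

Unigram counts meeting the condition (more than once):
  bag: 5
  good: 3
  laugh: 5
  near: 8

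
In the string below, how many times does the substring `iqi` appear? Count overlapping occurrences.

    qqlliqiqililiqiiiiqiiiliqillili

Sliding a length-3 window over the 31 characters (29 positions):
  position 5–7: iqi
  position 7–9: iqi
  position 13–15: iqi
  position 18–20: iqi
  position 24–26: iqi

5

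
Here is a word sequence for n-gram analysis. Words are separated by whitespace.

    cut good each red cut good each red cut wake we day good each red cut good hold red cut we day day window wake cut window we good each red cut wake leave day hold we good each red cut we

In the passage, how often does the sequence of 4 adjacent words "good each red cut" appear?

Scanning the 39 overlapping 4-gram windows for "good each red cut":
  position 2–5: good each red cut
  position 6–9: good each red cut
  position 13–16: good each red cut
  position 29–32: good each red cut
  position 38–41: good each red cut

5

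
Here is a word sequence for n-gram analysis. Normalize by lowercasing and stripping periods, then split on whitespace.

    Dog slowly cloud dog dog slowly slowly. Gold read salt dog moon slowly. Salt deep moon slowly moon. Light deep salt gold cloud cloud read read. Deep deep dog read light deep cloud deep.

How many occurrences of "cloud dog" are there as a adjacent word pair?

1

Scanning the 33 overlapping bigram windows for "cloud dog":
  position 3–4: cloud dog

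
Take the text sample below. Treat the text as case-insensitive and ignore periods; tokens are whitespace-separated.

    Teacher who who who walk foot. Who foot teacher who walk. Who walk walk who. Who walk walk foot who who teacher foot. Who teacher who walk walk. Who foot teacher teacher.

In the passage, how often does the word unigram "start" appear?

Scanning the 32 tokens for "start":
  (none found)

0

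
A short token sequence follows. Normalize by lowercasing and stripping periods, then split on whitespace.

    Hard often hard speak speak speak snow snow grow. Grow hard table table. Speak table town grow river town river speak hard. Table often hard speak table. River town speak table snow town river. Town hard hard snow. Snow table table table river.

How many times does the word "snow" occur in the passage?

Scanning the 43 tokens for "snow":
  position 7: snow
  position 8: snow
  position 32: snow
  position 38: snow
  position 39: snow

5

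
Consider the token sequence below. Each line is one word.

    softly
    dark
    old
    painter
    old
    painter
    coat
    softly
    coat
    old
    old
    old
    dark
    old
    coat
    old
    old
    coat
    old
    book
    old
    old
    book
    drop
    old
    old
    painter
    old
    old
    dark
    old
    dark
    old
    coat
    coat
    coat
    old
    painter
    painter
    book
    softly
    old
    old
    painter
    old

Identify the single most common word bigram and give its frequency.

Bigram frequencies (highest first):
  old old: 7
  old painter: 5
  dark old: 4
  coat old: 4
  painter old: 3
  old dark: 3
  … (14 more, each ≤ 3)

"old old", 7 times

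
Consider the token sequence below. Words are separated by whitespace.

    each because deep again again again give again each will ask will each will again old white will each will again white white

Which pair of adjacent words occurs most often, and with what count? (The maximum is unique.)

"each will", 3 times

Bigram frequencies (highest first):
  each will: 3
  again again: 2
  will each: 2
  will again: 2
  each because: 1
  because deep: 1
  … (11 more, each ≤ 1)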